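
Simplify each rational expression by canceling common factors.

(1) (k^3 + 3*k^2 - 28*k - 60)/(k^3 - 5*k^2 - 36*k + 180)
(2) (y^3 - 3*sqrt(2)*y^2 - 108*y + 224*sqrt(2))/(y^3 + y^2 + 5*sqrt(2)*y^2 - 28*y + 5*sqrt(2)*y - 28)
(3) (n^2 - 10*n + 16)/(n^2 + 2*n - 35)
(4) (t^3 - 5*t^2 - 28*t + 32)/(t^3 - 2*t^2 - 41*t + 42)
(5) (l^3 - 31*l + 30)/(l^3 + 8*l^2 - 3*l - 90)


(1) = (k + 2)/(k - 6)
(2) = (y - 8*sqrt(2))/(y + 1)
(3) = (n^2 - 10*n + 16)/(n^2 + 2*n - 35)
(4) = (t^2 - 4*t - 32)/(t^2 - t - 42)
(5) = (l^2 - 6*l + 5)/(l^2 + 2*l - 15)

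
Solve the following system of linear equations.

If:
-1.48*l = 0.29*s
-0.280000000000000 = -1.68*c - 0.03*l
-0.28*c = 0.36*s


Then:
c = 0.17
l = 0.03
s = -0.13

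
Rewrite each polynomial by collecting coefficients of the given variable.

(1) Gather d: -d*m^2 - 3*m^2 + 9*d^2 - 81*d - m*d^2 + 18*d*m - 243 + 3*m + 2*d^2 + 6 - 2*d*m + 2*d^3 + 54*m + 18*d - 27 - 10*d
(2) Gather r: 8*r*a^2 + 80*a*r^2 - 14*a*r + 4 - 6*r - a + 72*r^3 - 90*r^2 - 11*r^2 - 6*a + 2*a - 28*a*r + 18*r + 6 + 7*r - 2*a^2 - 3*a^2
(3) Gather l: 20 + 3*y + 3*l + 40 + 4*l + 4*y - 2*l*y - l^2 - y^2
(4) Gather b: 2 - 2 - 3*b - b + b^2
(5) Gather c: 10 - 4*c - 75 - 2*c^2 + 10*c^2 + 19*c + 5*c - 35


(1) = 2*d^3 + d^2*(11 - m) + d*(-m^2 + 16*m - 73) - 3*m^2 + 57*m - 264
(2) = -5*a^2 - 5*a + 72*r^3 + r^2*(80*a - 101) + r*(8*a^2 - 42*a + 19) + 10
(3) = -l^2 + l*(7 - 2*y) - y^2 + 7*y + 60
(4) = b^2 - 4*b
(5) = 8*c^2 + 20*c - 100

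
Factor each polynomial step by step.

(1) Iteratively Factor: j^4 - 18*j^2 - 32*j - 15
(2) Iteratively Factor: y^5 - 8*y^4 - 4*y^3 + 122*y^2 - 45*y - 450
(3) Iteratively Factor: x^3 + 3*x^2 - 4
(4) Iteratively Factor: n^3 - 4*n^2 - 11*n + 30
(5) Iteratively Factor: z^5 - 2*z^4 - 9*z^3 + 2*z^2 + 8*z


(1) = (j - 5)*(j^3 + 5*j^2 + 7*j + 3) = (j - 5)*(j + 3)*(j^2 + 2*j + 1) = (j - 5)*(j + 1)*(j + 3)*(j + 1)
(2) = (y - 3)*(y^4 - 5*y^3 - 19*y^2 + 65*y + 150) = (y - 5)*(y - 3)*(y^3 - 19*y - 30) = (y - 5)^2*(y - 3)*(y^2 + 5*y + 6) = (y - 5)^2*(y - 3)*(y + 2)*(y + 3)
(3) = (x + 2)*(x^2 + x - 2) = (x + 2)^2*(x - 1)
(4) = (n + 3)*(n^2 - 7*n + 10) = (n - 5)*(n + 3)*(n - 2)
(5) = (z - 1)*(z^4 - z^3 - 10*z^2 - 8*z) = (z - 1)*(z + 1)*(z^3 - 2*z^2 - 8*z) = z*(z - 1)*(z + 1)*(z^2 - 2*z - 8) = z*(z - 1)*(z + 1)*(z + 2)*(z - 4)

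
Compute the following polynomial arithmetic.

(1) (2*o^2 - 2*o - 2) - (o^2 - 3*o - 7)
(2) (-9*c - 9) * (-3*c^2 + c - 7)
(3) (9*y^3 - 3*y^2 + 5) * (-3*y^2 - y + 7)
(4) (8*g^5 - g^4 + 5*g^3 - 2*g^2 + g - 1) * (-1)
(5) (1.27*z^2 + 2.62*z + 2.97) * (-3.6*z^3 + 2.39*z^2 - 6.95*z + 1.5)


(1) = o^2 + o + 5
(2) = 27*c^3 + 18*c^2 + 54*c + 63
(3) = -27*y^5 + 66*y^3 - 36*y^2 - 5*y + 35
(4) = -8*g^5 + g^4 - 5*g^3 + 2*g^2 - g + 1
(5) = -4.572*z^5 - 6.3967*z^4 - 13.2567*z^3 - 9.2057*z^2 - 16.7115*z + 4.455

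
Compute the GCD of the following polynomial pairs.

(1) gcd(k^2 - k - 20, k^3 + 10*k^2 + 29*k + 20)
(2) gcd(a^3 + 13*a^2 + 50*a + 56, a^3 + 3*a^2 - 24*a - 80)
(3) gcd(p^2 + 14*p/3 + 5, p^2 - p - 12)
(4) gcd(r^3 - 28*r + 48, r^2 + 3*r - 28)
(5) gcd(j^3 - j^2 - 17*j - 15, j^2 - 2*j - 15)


(1) = gcd((k - 5)*(k + 4), (k + 1)*(k + 4)*(k + 5)) = k + 4
(2) = a + 4
(3) = gcd((p + 5/3)*(p + 3), (p - 4)*(p + 3)) = p + 3
(4) = r - 4
(5) = gcd((j - 5)*(j + 1)*(j + 3), (j - 5)*(j + 3)) = j^2 - 2*j - 15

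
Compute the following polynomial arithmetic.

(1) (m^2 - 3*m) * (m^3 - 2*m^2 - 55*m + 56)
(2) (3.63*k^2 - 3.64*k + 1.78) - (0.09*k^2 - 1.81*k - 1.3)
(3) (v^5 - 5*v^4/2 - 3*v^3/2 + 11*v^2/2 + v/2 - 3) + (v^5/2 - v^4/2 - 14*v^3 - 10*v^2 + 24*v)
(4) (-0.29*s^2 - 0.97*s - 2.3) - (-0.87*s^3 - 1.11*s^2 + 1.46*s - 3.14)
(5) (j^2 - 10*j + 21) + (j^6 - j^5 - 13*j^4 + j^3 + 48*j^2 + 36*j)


(1) = m^5 - 5*m^4 - 49*m^3 + 221*m^2 - 168*m
(2) = 3.54*k^2 - 1.83*k + 3.08
(3) = 3*v^5/2 - 3*v^4 - 31*v^3/2 - 9*v^2/2 + 49*v/2 - 3
(4) = 0.87*s^3 + 0.82*s^2 - 2.43*s + 0.84
(5) = j^6 - j^5 - 13*j^4 + j^3 + 49*j^2 + 26*j + 21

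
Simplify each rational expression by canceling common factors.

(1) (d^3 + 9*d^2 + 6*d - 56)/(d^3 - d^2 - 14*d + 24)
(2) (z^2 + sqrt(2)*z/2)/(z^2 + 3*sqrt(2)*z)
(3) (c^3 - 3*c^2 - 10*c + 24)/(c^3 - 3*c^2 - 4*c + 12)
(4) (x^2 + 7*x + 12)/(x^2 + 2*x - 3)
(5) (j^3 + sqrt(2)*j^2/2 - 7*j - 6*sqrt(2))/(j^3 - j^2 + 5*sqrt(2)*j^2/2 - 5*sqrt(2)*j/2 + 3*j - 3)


(1) = (d + 7)/(d - 3)
(2) = (2*z + sqrt(2))/(2*z + 6*sqrt(2))
(3) = (c^2 - c - 12)/(c^2 - c - 6)
(4) = (x + 4)/(x - 1)
(5) = (4*j - 8*sqrt(2))/(4*j - 4)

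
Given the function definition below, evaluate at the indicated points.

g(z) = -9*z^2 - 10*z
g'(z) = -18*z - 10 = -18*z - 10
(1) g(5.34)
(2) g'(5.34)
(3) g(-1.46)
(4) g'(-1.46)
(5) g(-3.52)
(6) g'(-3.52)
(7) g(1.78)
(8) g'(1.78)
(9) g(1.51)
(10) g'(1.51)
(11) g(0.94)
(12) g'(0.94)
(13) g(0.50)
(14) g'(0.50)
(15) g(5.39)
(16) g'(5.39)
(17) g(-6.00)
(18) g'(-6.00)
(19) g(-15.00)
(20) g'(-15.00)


(1) = -310.04
(2) = -106.12
(3) = -4.58
(4) = 16.28
(5) = -76.31
(6) = 53.36
(7) = -46.32
(8) = -42.04
(9) = -35.62
(10) = -37.18
(11) = -17.35
(12) = -26.92
(13) = -7.25
(14) = -19.00
(15) = -315.37
(16) = -107.02
(17) = -264.00
(18) = 98.00
(19) = -1875.00
(20) = 260.00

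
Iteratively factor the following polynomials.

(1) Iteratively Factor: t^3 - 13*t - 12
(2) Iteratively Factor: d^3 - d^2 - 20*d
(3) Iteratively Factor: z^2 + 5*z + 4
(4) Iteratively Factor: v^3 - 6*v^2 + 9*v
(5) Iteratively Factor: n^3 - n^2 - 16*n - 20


(1) = (t + 3)*(t^2 - 3*t - 4) = (t - 4)*(t + 3)*(t + 1)
(2) = (d + 4)*(d^2 - 5*d) = d*(d + 4)*(d - 5)
(3) = (z + 1)*(z + 4)
(4) = (v - 3)*(v^2 - 3*v) = v*(v - 3)*(v - 3)
(5) = (n + 2)*(n^2 - 3*n - 10) = (n + 2)^2*(n - 5)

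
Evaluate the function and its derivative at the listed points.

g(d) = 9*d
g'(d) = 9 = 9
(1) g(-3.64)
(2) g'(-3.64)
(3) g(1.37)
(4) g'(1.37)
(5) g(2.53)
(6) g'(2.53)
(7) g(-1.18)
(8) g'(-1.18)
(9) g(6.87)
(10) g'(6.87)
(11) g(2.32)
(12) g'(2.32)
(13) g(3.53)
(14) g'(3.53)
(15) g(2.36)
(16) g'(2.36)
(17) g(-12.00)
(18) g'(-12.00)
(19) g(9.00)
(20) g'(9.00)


(1) = -32.76
(2) = 9.00
(3) = 12.33
(4) = 9.00
(5) = 22.77
(6) = 9.00
(7) = -10.62
(8) = 9.00
(9) = 61.83
(10) = 9.00
(11) = 20.88
(12) = 9.00
(13) = 31.77
(14) = 9.00
(15) = 21.24
(16) = 9.00
(17) = -108.00
(18) = 9.00
(19) = 81.00
(20) = 9.00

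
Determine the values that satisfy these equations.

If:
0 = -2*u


Then:
u = 0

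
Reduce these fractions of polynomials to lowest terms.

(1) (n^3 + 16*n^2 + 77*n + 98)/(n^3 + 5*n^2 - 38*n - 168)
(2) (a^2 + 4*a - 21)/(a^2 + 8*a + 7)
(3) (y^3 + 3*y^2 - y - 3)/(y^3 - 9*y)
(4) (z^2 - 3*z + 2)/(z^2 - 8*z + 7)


(1) = (n^2 + 9*n + 14)/(n^2 - 2*n - 24)
(2) = (a - 3)/(a + 1)
(3) = (y^2 - 1)/(y^2 - 3*y)
(4) = (z - 2)/(z - 7)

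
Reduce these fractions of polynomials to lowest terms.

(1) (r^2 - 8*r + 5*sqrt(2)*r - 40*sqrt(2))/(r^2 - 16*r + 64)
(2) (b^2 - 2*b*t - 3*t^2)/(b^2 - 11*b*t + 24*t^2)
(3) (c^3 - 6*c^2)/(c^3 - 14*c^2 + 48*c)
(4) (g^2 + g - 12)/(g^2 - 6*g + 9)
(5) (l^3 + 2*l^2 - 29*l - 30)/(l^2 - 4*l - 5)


(1) = (r + 5*sqrt(2))/(r - 8)
(2) = (-b - t)/(-b + 8*t)
(3) = c/(c - 8)
(4) = (g + 4)/(g - 3)
(5) = l + 6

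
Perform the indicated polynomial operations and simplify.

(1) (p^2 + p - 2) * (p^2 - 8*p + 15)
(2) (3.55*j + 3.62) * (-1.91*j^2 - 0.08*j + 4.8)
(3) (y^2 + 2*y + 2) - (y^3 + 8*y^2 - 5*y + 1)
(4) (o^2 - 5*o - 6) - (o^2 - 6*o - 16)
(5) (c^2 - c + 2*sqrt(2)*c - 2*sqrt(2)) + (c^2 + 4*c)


(1) = p^4 - 7*p^3 + 5*p^2 + 31*p - 30
(2) = -6.7805*j^3 - 7.1982*j^2 + 16.7504*j + 17.376
(3) = -y^3 - 7*y^2 + 7*y + 1
(4) = o + 10
(5) = 2*c^2 + 2*sqrt(2)*c + 3*c - 2*sqrt(2)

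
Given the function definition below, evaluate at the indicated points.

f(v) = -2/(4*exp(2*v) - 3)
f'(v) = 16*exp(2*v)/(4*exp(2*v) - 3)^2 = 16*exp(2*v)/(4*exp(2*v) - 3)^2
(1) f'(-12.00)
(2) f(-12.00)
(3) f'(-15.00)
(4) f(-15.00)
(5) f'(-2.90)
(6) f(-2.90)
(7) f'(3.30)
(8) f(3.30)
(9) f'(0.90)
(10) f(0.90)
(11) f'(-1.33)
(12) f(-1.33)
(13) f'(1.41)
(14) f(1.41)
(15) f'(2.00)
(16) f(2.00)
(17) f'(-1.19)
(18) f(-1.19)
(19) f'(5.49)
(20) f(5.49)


(1) = 0.00
(2) = 0.67
(3) = 0.00
(4) = 0.67
(5) = 0.01
(6) = 0.67
(7) = 0.00
(8) = -0.00
(9) = 0.22
(10) = -0.09
(11) = 0.15
(12) = 0.74
(13) = 0.07
(14) = -0.03
(15) = 0.02
(16) = -0.01
(17) = 0.21
(18) = 0.76
(19) = 0.00
(20) = -0.00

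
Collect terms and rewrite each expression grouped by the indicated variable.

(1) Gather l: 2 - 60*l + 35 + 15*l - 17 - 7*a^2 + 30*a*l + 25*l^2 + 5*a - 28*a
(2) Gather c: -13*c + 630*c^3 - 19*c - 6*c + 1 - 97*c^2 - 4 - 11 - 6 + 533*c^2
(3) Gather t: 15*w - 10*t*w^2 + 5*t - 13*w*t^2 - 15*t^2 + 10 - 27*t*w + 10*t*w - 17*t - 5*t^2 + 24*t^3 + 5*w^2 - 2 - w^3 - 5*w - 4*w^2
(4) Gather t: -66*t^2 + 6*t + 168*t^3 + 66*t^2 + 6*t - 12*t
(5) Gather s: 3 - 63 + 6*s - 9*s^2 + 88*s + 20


(1) = -7*a^2 - 23*a + 25*l^2 + l*(30*a - 45) + 20
(2) = 630*c^3 + 436*c^2 - 38*c - 20
(3) = 24*t^3 + t^2*(-13*w - 20) + t*(-10*w^2 - 17*w - 12) - w^3 + w^2 + 10*w + 8
(4) = 168*t^3
(5) = -9*s^2 + 94*s - 40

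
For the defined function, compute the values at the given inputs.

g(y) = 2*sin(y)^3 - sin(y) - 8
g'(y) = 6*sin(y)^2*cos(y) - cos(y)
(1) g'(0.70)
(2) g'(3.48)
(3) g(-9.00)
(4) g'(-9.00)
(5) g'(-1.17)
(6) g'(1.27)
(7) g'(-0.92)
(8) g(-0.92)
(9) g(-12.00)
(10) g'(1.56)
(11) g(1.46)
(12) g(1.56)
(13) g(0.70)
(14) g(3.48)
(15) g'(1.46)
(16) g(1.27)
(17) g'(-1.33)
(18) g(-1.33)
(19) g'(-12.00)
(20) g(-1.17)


(1) = 1.14
(2) = 0.32
(3) = -7.73
(4) = -0.02
(5) = 1.59
(6) = 1.33
(7) = 1.70
(8) = -8.21
(9) = -8.23
(10) = 0.05
(11) = -7.03
(12) = -7.00
(13) = -8.11
(14) = -7.74
(15) = 0.54
(16) = -7.21
(17) = 1.11
(18) = -8.86
(19) = 0.61
(20) = -8.64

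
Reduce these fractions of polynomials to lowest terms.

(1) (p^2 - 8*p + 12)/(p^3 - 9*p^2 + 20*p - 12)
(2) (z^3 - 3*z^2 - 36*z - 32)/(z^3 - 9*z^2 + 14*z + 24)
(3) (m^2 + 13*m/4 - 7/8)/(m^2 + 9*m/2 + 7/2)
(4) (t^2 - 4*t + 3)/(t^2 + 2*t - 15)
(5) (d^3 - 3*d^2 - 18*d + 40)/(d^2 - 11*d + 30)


(1) = 1/(p - 1)
(2) = (z^2 - 4*z - 32)/(z^2 - 10*z + 24)
(3) = (4*m - 1)/(4*m + 4)
(4) = (t - 1)/(t + 5)
(5) = (d^2 + 2*d - 8)/(d - 6)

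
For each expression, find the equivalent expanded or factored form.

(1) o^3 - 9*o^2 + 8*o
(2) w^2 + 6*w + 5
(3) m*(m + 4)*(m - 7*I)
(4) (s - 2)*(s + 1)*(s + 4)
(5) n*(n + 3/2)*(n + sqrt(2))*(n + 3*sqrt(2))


(1) = o*(o - 8)*(o - 1)
(2) = (w + 1)*(w + 5)
(3) = m^3 + 4*m^2 - 7*I*m^2 - 28*I*m
(4) = s^3 + 3*s^2 - 6*s - 8
(5) = n^4 + 3*n^3/2 + 4*sqrt(2)*n^3 + 6*n^2 + 6*sqrt(2)*n^2 + 9*n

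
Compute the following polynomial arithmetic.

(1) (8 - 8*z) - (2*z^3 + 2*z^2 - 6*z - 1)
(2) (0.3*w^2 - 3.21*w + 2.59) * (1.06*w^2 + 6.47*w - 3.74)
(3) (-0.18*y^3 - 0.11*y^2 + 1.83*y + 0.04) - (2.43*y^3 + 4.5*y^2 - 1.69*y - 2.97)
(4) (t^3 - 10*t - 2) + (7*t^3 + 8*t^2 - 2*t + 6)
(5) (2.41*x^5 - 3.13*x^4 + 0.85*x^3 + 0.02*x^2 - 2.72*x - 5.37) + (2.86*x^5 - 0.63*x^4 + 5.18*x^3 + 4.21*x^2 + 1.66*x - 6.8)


(1) = -2*z^3 - 2*z^2 - 2*z + 9
(2) = 0.318*w^4 - 1.4616*w^3 - 19.1453*w^2 + 28.7627*w - 9.6866
(3) = -2.61*y^3 - 4.61*y^2 + 3.52*y + 3.01
(4) = 8*t^3 + 8*t^2 - 12*t + 4
(5) = 5.27*x^5 - 3.76*x^4 + 6.03*x^3 + 4.23*x^2 - 1.06*x - 12.17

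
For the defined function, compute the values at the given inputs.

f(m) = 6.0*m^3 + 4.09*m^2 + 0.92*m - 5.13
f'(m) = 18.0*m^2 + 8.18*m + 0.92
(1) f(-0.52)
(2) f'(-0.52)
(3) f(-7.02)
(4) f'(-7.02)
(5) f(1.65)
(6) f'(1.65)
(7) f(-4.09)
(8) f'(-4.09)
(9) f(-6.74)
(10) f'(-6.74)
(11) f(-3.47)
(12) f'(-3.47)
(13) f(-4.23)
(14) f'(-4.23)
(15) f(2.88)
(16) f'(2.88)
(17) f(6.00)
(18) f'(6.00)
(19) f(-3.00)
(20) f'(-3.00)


(1) = -5.35
(2) = 1.53
(3) = -1885.72
(4) = 830.54
(5) = 34.48
(6) = 63.42
(7) = -350.98
(8) = 268.57
(9) = -1662.62
(10) = 763.48
(11) = -209.77
(12) = 189.27
(13) = -389.96
(14) = 288.39
(15) = 174.77
(16) = 173.78
(17) = 1443.63
(18) = 698.00
(19) = -133.08
(20) = 138.38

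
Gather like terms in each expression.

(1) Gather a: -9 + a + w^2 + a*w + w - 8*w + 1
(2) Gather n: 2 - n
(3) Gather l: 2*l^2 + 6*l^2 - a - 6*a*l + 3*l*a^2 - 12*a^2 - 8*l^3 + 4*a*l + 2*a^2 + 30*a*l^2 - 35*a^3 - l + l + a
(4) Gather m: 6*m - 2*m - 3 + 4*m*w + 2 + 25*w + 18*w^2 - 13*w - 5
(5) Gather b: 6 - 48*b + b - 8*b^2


(1) = a*(w + 1) + w^2 - 7*w - 8
(2) = 2 - n
(3) = -35*a^3 - 10*a^2 - 8*l^3 + l^2*(30*a + 8) + l*(3*a^2 - 2*a)
(4) = m*(4*w + 4) + 18*w^2 + 12*w - 6
(5) = -8*b^2 - 47*b + 6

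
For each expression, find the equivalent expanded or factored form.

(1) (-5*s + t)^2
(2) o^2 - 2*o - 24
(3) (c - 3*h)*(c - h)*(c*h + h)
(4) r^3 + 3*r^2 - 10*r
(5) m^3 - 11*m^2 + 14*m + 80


(1) = 25*s^2 - 10*s*t + t^2
(2) = (o - 6)*(o + 4)
(3) = c^3*h - 4*c^2*h^2 + c^2*h + 3*c*h^3 - 4*c*h^2 + 3*h^3
(4) = r*(r - 2)*(r + 5)
(5) = (m - 8)*(m - 5)*(m + 2)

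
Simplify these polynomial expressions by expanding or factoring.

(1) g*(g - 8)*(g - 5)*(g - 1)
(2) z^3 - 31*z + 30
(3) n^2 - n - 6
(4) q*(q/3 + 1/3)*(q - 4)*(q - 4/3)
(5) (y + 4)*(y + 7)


(1) = g^4 - 14*g^3 + 53*g^2 - 40*g
(2) = (z - 5)*(z - 1)*(z + 6)
(3) = (n - 3)*(n + 2)
(4) = q^4/3 - 13*q^3/9 + 16*q/9
(5) = y^2 + 11*y + 28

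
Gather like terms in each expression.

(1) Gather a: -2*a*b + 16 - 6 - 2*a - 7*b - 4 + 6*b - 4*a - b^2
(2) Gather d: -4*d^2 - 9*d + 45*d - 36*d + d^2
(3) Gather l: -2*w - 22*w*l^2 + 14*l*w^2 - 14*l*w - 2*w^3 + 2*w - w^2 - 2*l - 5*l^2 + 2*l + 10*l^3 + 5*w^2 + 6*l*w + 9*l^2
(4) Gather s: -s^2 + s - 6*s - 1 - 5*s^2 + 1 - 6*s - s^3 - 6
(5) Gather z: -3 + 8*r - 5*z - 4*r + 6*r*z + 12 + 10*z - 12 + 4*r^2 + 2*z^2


(1) = a*(-2*b - 6) - b^2 - b + 6
(2) = -3*d^2
(3) = 10*l^3 + l^2*(4 - 22*w) + l*(14*w^2 - 8*w) - 2*w^3 + 4*w^2
(4) = -s^3 - 6*s^2 - 11*s - 6
(5) = 4*r^2 + 4*r + 2*z^2 + z*(6*r + 5) - 3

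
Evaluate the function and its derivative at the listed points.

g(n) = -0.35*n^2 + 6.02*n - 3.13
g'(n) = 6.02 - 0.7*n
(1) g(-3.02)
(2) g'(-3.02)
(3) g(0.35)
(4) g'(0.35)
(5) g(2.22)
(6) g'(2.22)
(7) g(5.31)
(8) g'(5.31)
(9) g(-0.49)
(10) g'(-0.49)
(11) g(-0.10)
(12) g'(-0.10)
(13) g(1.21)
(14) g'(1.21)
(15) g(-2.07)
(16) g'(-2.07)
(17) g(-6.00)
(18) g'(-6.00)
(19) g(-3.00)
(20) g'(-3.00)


(1) = -24.50
(2) = 8.13
(3) = -1.07
(4) = 5.77
(5) = 8.51
(6) = 4.47
(7) = 18.97
(8) = 2.30
(9) = -6.16
(10) = 6.36
(11) = -3.74
(12) = 6.09
(13) = 3.64
(14) = 5.17
(15) = -17.09
(16) = 7.47
(17) = -51.85
(18) = 10.22
(19) = -24.34
(20) = 8.12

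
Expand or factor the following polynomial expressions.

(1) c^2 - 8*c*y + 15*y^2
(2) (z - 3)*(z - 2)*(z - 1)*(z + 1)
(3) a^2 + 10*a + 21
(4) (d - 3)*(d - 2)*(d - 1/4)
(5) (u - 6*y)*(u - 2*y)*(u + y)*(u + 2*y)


(1) = (c - 5*y)*(c - 3*y)
(2) = z^4 - 5*z^3 + 5*z^2 + 5*z - 6
(3) = (a + 3)*(a + 7)
(4) = d^3 - 21*d^2/4 + 29*d/4 - 3/2
(5) = u^4 - 5*u^3*y - 10*u^2*y^2 + 20*u*y^3 + 24*y^4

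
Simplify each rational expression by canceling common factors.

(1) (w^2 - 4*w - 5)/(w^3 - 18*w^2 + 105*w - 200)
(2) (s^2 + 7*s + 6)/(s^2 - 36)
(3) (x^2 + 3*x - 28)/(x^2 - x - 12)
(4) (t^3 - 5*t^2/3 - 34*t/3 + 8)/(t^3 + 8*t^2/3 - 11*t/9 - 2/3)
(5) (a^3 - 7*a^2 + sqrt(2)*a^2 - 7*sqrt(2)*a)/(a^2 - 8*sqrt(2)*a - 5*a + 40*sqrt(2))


(1) = (w + 1)/(w^2 - 13*w + 40)
(2) = (s + 1)/(s - 6)
(3) = (x + 7)/(x + 3)
(4) = (3*t - 12)/(3*t + 1)
(5) = (a^3 + a^2*(-7 + sqrt(2)) - 7*sqrt(2)*a)/(a^2 + a*(-8*sqrt(2) - 5) + 40*sqrt(2))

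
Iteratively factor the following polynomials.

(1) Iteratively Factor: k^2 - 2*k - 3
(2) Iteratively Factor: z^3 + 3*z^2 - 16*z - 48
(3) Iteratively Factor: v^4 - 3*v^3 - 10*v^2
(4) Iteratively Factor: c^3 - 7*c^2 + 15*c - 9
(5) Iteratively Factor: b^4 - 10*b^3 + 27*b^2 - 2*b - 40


(1) = (k - 3)*(k + 1)
(2) = (z + 3)*(z^2 - 16) = (z + 3)*(z + 4)*(z - 4)
(3) = (v)*(v^3 - 3*v^2 - 10*v) = v^2*(v^2 - 3*v - 10) = v^2*(v + 2)*(v - 5)
(4) = (c - 3)*(c^2 - 4*c + 3) = (c - 3)*(c - 1)*(c - 3)
(5) = (b - 4)*(b^3 - 6*b^2 + 3*b + 10) = (b - 4)*(b + 1)*(b^2 - 7*b + 10) = (b - 4)*(b - 2)*(b + 1)*(b - 5)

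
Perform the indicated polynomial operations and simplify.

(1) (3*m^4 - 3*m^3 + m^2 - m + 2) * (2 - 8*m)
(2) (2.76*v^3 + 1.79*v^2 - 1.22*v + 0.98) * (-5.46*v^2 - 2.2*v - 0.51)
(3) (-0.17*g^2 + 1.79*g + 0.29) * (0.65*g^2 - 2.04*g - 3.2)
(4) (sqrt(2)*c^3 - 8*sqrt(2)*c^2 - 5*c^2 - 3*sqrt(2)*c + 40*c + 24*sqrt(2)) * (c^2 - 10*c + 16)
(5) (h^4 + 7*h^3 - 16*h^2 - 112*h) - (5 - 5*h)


(1) = -24*m^5 + 30*m^4 - 14*m^3 + 10*m^2 - 18*m + 4
(2) = -15.0696*v^5 - 15.8454*v^4 + 1.3156*v^3 - 3.5797*v^2 - 1.5338*v - 0.4998
(3) = -0.1105*g^4 + 1.5103*g^3 - 2.9191*g^2 - 6.3196*g - 0.928
(4) = sqrt(2)*c^5 - 18*sqrt(2)*c^4 - 5*c^4 + 90*c^3 + 93*sqrt(2)*c^3 - 480*c^2 - 74*sqrt(2)*c^2 - 288*sqrt(2)*c + 640*c + 384*sqrt(2)
(5) = h^4 + 7*h^3 - 16*h^2 - 107*h - 5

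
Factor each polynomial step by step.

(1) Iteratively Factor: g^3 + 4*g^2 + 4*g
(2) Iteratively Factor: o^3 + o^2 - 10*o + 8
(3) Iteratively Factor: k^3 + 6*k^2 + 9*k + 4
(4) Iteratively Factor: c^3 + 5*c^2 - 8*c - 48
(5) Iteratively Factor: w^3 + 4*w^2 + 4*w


(1) = (g + 2)*(g^2 + 2*g) = g*(g + 2)*(g + 2)
(2) = (o - 2)*(o^2 + 3*o - 4) = (o - 2)*(o + 4)*(o - 1)
(3) = (k + 1)*(k^2 + 5*k + 4) = (k + 1)^2*(k + 4)
(4) = (c + 4)*(c^2 + c - 12) = (c + 4)^2*(c - 3)
(5) = (w + 2)*(w^2 + 2*w) = w*(w + 2)*(w + 2)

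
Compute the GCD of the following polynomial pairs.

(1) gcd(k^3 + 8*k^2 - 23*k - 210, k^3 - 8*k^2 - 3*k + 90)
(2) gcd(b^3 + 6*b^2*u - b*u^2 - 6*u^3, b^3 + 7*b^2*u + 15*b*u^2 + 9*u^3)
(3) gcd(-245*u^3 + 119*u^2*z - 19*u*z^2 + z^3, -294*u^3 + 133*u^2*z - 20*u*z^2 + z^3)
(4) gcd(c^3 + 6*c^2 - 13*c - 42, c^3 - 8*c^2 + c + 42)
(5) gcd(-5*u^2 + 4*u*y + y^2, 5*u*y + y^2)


(1) = gcd((k - 5)*(k + 6)*(k + 7), (k - 6)*(k - 5)*(k + 3)) = k - 5
(2) = b + u
(3) = 49*u^2 - 14*u*z + z^2
(4) = c^2 - c - 6
(5) = gcd((-u + y)*(5*u + y), y*(5*u + y)) = 5*u + y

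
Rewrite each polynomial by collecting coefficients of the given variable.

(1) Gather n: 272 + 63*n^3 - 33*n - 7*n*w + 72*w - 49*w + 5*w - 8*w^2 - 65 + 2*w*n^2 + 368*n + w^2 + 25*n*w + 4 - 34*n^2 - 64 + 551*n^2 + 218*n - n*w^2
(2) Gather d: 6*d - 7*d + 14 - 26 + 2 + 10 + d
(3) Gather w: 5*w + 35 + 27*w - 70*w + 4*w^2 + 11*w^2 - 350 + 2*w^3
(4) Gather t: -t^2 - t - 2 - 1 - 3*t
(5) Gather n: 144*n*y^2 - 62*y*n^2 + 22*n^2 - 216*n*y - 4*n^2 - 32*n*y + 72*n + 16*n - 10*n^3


(1) = 63*n^3 + n^2*(2*w + 517) + n*(-w^2 + 18*w + 553) - 7*w^2 + 28*w + 147
(2) = 0
(3) = 2*w^3 + 15*w^2 - 38*w - 315
(4) = -t^2 - 4*t - 3
(5) = -10*n^3 + n^2*(18 - 62*y) + n*(144*y^2 - 248*y + 88)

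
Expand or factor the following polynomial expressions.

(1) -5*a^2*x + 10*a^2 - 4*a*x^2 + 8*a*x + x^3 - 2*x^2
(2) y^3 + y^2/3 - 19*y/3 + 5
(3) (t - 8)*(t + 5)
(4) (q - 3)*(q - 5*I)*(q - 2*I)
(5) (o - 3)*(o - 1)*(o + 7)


(1) = (-5*a + x)*(a + x)*(x - 2)
(2) = (y - 5/3)*(y - 1)*(y + 3)
(3) = t^2 - 3*t - 40
(4) = q^3 - 3*q^2 - 7*I*q^2 - 10*q + 21*I*q + 30
(5) = o^3 + 3*o^2 - 25*o + 21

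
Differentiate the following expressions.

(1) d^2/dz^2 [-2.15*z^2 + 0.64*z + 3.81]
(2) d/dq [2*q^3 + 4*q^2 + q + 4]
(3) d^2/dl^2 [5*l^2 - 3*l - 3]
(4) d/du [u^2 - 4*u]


(1) = -4.30000000000000
(2) = 6*q^2 + 8*q + 1
(3) = 10
(4) = 2*u - 4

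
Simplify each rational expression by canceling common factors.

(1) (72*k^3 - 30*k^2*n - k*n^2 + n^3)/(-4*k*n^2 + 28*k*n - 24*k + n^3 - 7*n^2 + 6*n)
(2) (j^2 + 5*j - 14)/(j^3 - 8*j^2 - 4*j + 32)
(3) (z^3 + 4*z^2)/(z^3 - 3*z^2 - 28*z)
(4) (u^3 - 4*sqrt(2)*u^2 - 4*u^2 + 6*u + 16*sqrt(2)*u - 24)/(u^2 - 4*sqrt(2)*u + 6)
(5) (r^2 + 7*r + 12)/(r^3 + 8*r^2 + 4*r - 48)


(1) = (-18*k^2 + 3*k*n + n^2)/(n^2 - 7*n + 6)
(2) = (j + 7)/(j^2 - 6*j - 16)
(3) = z/(z - 7)
(4) = u - 4
(5) = (r + 3)/(r^2 + 4*r - 12)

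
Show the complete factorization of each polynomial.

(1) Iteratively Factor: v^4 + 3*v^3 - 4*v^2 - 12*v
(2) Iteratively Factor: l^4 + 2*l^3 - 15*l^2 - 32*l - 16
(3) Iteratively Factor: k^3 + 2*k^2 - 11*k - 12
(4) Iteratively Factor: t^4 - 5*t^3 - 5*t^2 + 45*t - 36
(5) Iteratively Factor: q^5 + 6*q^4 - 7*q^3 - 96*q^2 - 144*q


(1) = (v + 3)*(v^3 - 4*v) = (v - 2)*(v + 3)*(v^2 + 2*v) = (v - 2)*(v + 2)*(v + 3)*(v)
(2) = (l + 1)*(l^3 + l^2 - 16*l - 16) = (l + 1)^2*(l^2 - 16) = (l + 1)^2*(l + 4)*(l - 4)
(3) = (k + 4)*(k^2 - 2*k - 3) = (k + 1)*(k + 4)*(k - 3)
(4) = (t - 3)*(t^3 - 2*t^2 - 11*t + 12) = (t - 3)*(t + 3)*(t^2 - 5*t + 4) = (t - 3)*(t - 1)*(t + 3)*(t - 4)
(5) = (q)*(q^4 + 6*q^3 - 7*q^2 - 96*q - 144) = q*(q + 4)*(q^3 + 2*q^2 - 15*q - 36) = q*(q + 3)*(q + 4)*(q^2 - q - 12) = q*(q + 3)^2*(q + 4)*(q - 4)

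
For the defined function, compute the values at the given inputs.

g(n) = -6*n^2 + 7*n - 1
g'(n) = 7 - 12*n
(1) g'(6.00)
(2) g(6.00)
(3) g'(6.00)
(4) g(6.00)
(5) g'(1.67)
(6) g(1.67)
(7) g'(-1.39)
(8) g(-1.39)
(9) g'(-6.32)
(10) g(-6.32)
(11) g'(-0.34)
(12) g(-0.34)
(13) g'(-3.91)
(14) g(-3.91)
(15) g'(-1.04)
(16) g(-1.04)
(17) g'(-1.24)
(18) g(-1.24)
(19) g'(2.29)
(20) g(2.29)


(1) = -65.00
(2) = -175.00
(3) = -65.00
(4) = -175.00
(5) = -13.04
(6) = -6.04
(7) = 23.68
(8) = -22.32
(9) = 82.84
(10) = -284.89
(11) = 11.08
(12) = -4.07
(13) = 53.92
(14) = -120.10
(15) = 19.48
(16) = -14.77
(17) = 21.88
(18) = -18.91
(19) = -20.48
(20) = -16.43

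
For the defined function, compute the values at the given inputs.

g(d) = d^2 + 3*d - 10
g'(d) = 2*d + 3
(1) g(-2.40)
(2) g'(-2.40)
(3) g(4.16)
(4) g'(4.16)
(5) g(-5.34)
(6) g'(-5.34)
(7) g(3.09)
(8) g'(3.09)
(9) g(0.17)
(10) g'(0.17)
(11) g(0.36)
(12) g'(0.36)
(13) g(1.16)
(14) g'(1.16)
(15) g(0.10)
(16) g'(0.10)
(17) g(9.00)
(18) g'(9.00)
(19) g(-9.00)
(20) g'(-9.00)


(1) = -11.44
(2) = -1.80
(3) = 19.79
(4) = 11.32
(5) = 2.50
(6) = -7.68
(7) = 8.82
(8) = 9.18
(9) = -9.46
(10) = 3.34
(11) = -8.79
(12) = 3.72
(13) = -5.17
(14) = 5.32
(15) = -9.69
(16) = 3.20
(17) = 98.00
(18) = 21.00
(19) = 44.00
(20) = -15.00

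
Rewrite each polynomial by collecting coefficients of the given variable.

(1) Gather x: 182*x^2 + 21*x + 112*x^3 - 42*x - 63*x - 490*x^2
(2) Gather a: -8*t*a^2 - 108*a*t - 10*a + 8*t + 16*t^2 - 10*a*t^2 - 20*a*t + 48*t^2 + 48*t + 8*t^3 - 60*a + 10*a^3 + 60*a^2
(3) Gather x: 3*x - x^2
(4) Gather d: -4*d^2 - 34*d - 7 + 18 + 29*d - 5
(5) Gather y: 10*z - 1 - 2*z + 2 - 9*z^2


(1) = 112*x^3 - 308*x^2 - 84*x
(2) = 10*a^3 + a^2*(60 - 8*t) + a*(-10*t^2 - 128*t - 70) + 8*t^3 + 64*t^2 + 56*t
(3) = -x^2 + 3*x
(4) = -4*d^2 - 5*d + 6
(5) = -9*z^2 + 8*z + 1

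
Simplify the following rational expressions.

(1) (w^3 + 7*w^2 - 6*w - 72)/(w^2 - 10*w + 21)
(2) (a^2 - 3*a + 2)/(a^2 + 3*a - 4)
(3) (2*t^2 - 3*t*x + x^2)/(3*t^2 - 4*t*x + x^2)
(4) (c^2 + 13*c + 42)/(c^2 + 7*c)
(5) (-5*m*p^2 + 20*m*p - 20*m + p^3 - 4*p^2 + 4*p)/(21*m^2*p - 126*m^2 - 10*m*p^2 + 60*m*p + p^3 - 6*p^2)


(1) = (w^2 + 10*w + 24)/(w - 7)
(2) = (a - 2)/(a + 4)
(3) = (-2*t + x)/(-3*t + x)
(4) = (c + 6)/c
(5) = (-5*m*p^2 + 20*m*p - 20*m + p^3 - 4*p^2 + 4*p)/(21*m^2*p - 126*m^2 - 10*m*p^2 + 60*m*p + p^3 - 6*p^2)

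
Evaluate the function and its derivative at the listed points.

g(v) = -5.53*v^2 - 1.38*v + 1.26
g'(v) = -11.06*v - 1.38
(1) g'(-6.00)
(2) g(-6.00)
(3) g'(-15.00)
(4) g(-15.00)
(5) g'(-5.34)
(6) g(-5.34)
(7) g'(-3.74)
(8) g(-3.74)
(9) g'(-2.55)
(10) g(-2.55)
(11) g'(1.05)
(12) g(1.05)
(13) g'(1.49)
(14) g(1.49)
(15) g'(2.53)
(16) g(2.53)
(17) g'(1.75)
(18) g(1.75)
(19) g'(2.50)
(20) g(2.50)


(1) = 64.98
(2) = -189.54
(3) = 164.52
(4) = -1222.29
(5) = 57.68
(6) = -149.06
(7) = 39.98
(8) = -70.93
(9) = 26.82
(10) = -31.18
(11) = -12.99
(12) = -6.29
(13) = -17.86
(14) = -13.07
(15) = -29.36
(16) = -37.63
(17) = -20.73
(18) = -18.09
(19) = -29.03
(20) = -36.75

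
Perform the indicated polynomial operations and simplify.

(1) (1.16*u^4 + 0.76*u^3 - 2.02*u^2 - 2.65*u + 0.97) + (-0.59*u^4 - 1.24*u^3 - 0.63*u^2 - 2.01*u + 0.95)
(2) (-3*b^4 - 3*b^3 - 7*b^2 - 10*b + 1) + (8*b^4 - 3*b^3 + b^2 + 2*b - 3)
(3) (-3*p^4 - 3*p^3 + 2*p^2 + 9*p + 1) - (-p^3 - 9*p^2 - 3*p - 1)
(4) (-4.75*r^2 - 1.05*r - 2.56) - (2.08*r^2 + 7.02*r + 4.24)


(1) = 0.57*u^4 - 0.48*u^3 - 2.65*u^2 - 4.66*u + 1.92
(2) = 5*b^4 - 6*b^3 - 6*b^2 - 8*b - 2
(3) = -3*p^4 - 2*p^3 + 11*p^2 + 12*p + 2
(4) = -6.83*r^2 - 8.07*r - 6.8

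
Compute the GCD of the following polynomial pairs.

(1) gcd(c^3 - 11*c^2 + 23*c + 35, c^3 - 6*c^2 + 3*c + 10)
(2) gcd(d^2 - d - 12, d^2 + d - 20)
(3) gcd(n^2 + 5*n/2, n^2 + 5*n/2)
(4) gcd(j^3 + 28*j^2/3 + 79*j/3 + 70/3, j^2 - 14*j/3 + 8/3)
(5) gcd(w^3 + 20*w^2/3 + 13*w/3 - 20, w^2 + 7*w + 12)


(1) = c^2 - 4*c - 5
(2) = gcd((d - 4)*(d + 3), (d - 4)*(d + 5)) = d - 4
(3) = gcd(n*(n + 5/2), n*(n + 5/2)) = n^2 + 5*n/2
(4) = 1
(5) = w + 3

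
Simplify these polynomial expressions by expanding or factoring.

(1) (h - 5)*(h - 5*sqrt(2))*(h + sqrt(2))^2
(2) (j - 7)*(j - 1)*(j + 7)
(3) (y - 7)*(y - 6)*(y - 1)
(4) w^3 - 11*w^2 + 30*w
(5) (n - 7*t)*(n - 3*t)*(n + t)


(1) = h^4 - 5*h^3 - 3*sqrt(2)*h^3 - 18*h^2 + 15*sqrt(2)*h^2 - 10*sqrt(2)*h + 90*h + 50*sqrt(2)
(2) = j^3 - j^2 - 49*j + 49
(3) = y^3 - 14*y^2 + 55*y - 42
(4) = w*(w - 6)*(w - 5)
(5) = n^3 - 9*n^2*t + 11*n*t^2 + 21*t^3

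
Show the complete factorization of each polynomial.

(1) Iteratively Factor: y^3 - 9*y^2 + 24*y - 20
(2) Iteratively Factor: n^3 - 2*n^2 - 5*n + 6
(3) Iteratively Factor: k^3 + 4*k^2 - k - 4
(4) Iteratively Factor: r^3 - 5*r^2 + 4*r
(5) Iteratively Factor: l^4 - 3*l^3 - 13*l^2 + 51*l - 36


(1) = (y - 5)*(y^2 - 4*y + 4) = (y - 5)*(y - 2)*(y - 2)
(2) = (n + 2)*(n^2 - 4*n + 3) = (n - 1)*(n + 2)*(n - 3)
(3) = (k + 1)*(k^2 + 3*k - 4) = (k - 1)*(k + 1)*(k + 4)
(4) = (r - 1)*(r^2 - 4*r) = (r - 4)*(r - 1)*(r)
(5) = (l - 1)*(l^3 - 2*l^2 - 15*l + 36) = (l - 3)*(l - 1)*(l^2 + l - 12) = (l - 3)*(l - 1)*(l + 4)*(l - 3)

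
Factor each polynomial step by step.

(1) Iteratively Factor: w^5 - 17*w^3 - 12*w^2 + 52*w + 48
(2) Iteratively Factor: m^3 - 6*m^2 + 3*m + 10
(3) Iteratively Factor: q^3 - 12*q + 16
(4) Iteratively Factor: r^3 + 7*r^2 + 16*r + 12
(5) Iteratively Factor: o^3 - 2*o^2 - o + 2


(1) = (w + 2)*(w^4 - 2*w^3 - 13*w^2 + 14*w + 24) = (w + 1)*(w + 2)*(w^3 - 3*w^2 - 10*w + 24) = (w + 1)*(w + 2)*(w + 3)*(w^2 - 6*w + 8) = (w - 4)*(w + 1)*(w + 2)*(w + 3)*(w - 2)
(2) = (m - 2)*(m^2 - 4*m - 5) = (m - 5)*(m - 2)*(m + 1)
(3) = (q + 4)*(q^2 - 4*q + 4) = (q - 2)*(q + 4)*(q - 2)
(4) = (r + 3)*(r^2 + 4*r + 4) = (r + 2)*(r + 3)*(r + 2)
(5) = (o - 2)*(o^2 - 1) = (o - 2)*(o - 1)*(o + 1)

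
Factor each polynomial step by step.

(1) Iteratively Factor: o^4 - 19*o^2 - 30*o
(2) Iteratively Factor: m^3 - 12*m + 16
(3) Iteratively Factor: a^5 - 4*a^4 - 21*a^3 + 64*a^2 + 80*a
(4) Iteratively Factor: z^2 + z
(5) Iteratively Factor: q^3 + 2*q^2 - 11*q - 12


(1) = (o)*(o^3 - 19*o - 30) = o*(o - 5)*(o^2 + 5*o + 6) = o*(o - 5)*(o + 2)*(o + 3)
(2) = (m - 2)*(m^2 + 2*m - 8) = (m - 2)^2*(m + 4)
(3) = (a + 4)*(a^4 - 8*a^3 + 11*a^2 + 20*a) = a*(a + 4)*(a^3 - 8*a^2 + 11*a + 20) = a*(a - 4)*(a + 4)*(a^2 - 4*a - 5) = a*(a - 5)*(a - 4)*(a + 4)*(a + 1)
(4) = (z + 1)*(z)
(5) = (q + 4)*(q^2 - 2*q - 3) = (q + 1)*(q + 4)*(q - 3)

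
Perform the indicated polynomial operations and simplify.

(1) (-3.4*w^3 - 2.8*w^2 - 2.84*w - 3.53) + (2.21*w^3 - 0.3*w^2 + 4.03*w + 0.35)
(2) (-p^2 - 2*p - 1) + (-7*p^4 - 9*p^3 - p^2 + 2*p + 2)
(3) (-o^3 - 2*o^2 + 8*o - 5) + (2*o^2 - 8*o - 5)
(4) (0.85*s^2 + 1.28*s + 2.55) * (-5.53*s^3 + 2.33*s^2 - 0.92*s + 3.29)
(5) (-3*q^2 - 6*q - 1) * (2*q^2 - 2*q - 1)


(1) = -1.19*w^3 - 3.1*w^2 + 1.19*w - 3.18
(2) = -7*p^4 - 9*p^3 - 2*p^2 + 1
(3) = -o^3 - 10
(4) = -4.7005*s^5 - 5.0979*s^4 - 11.9011*s^3 + 7.5604*s^2 + 1.8652*s + 8.3895
(5) = -6*q^4 - 6*q^3 + 13*q^2 + 8*q + 1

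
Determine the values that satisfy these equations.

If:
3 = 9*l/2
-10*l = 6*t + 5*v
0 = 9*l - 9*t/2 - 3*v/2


Then:
l = 2/3
t = 80/27
v = -44/9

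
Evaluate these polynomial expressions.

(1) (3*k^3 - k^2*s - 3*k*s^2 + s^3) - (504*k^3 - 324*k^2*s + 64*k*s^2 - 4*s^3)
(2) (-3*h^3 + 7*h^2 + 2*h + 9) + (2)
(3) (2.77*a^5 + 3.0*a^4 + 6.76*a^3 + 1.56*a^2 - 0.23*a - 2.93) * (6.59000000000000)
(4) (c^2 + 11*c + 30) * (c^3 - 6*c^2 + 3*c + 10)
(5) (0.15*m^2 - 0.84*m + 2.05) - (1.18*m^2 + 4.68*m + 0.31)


(1) = -501*k^3 + 323*k^2*s - 67*k*s^2 + 5*s^3
(2) = -3*h^3 + 7*h^2 + 2*h + 11
(3) = 18.2543*a^5 + 19.77*a^4 + 44.5484*a^3 + 10.2804*a^2 - 1.5157*a - 19.3087
(4) = c^5 + 5*c^4 - 33*c^3 - 137*c^2 + 200*c + 300
(5) = -1.03*m^2 - 5.52*m + 1.74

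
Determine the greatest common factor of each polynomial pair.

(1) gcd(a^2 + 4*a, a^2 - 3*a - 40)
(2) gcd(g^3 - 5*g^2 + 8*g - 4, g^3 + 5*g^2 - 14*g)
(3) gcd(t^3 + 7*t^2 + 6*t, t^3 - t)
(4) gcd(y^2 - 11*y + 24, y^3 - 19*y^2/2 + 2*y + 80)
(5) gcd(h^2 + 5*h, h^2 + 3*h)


(1) = 1
(2) = gcd((g - 2)^2*(g - 1), g*(g - 2)*(g + 7)) = g - 2
(3) = gcd(t*(t + 1)*(t + 6), t*(t - 1)*(t + 1)) = t^2 + t
(4) = y - 8
(5) = gcd(h*(h + 5), h*(h + 3)) = h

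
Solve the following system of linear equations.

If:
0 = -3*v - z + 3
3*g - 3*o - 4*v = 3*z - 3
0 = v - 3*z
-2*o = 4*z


Then:
g = -1/10
o = -3/5
v = 9/10
z = 3/10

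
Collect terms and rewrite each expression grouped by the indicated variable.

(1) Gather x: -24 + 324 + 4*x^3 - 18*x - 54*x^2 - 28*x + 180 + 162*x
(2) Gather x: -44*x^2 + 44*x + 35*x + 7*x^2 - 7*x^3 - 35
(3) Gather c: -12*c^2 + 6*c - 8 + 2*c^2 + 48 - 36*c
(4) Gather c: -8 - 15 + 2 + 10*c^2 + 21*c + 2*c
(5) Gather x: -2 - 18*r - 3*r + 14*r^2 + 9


(1) = 4*x^3 - 54*x^2 + 116*x + 480
(2) = -7*x^3 - 37*x^2 + 79*x - 35
(3) = -10*c^2 - 30*c + 40
(4) = 10*c^2 + 23*c - 21
(5) = 14*r^2 - 21*r + 7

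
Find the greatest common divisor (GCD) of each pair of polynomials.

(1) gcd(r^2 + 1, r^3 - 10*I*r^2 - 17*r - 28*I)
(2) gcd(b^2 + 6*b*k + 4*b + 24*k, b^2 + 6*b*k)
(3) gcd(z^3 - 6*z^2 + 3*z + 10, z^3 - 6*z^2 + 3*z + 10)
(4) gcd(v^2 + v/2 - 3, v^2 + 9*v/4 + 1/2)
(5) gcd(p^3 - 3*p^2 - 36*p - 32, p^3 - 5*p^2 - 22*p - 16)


(1) = r + I
(2) = gcd((b + 4)*(b + 6*k), b*(b + 6*k)) = b + 6*k
(3) = z^3 - 6*z^2 + 3*z + 10
(4) = gcd((v - 3/2)*(v + 2), (v + 1/4)*(v + 2)) = v + 2
(5) = gcd((p - 8)*(p + 1)*(p + 4), (p - 8)*(p + 1)*(p + 2)) = p^2 - 7*p - 8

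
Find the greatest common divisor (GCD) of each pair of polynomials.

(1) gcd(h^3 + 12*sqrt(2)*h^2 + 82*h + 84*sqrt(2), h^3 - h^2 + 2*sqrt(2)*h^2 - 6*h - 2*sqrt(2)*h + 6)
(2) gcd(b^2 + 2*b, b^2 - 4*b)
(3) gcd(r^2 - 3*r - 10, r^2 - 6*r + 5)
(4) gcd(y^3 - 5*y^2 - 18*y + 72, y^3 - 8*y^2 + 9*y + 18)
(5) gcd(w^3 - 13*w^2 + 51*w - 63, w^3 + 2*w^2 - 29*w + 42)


(1) = gcd((h + 2*sqrt(2))*(h + 3*sqrt(2))*(h + 7*sqrt(2)), (h - 1)*(h - sqrt(2))*(h + 3*sqrt(2))) = h + 3*sqrt(2)
(2) = b
(3) = gcd((r - 5)*(r + 2), (r - 5)*(r - 1)) = r - 5
(4) = y^2 - 9*y + 18
(5) = w - 3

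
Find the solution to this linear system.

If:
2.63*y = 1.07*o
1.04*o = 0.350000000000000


Then:
o = 0.34
y = 0.14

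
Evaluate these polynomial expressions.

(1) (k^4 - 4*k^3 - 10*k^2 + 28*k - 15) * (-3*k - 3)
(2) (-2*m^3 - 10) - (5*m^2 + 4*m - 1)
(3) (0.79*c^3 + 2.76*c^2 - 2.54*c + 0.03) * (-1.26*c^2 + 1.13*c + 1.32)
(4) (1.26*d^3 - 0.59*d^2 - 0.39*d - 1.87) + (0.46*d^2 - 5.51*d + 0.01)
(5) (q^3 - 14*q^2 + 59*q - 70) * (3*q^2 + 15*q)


(1) = -3*k^5 + 9*k^4 + 42*k^3 - 54*k^2 - 39*k + 45
(2) = -2*m^3 - 5*m^2 - 4*m - 9
(3) = -0.9954*c^5 - 2.5849*c^4 + 7.362*c^3 + 0.7352*c^2 - 3.3189*c + 0.0396
(4) = 1.26*d^3 - 0.13*d^2 - 5.9*d - 1.86
(5) = 3*q^5 - 27*q^4 - 33*q^3 + 675*q^2 - 1050*q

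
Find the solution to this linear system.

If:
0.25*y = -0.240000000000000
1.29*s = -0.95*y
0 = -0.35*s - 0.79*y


Then:
No Solution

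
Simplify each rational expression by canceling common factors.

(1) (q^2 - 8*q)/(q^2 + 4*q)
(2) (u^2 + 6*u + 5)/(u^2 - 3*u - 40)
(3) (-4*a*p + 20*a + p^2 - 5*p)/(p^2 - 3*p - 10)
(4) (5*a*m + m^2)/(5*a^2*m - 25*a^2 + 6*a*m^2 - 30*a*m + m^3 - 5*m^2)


(1) = (q - 8)/(q + 4)
(2) = (u + 1)/(u - 8)
(3) = (-4*a + p)/(p + 2)
(4) = m/(a*m - 5*a + m^2 - 5*m)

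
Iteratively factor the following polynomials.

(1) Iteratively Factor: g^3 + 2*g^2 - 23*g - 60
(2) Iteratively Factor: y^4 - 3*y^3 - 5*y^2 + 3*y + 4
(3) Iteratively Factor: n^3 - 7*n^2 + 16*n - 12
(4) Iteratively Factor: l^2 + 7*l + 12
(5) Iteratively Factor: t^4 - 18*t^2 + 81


(1) = (g + 3)*(g^2 - g - 20) = (g - 5)*(g + 3)*(g + 4)
(2) = (y - 1)*(y^3 - 2*y^2 - 7*y - 4) = (y - 1)*(y + 1)*(y^2 - 3*y - 4) = (y - 4)*(y - 1)*(y + 1)*(y + 1)
(3) = (n - 2)*(n^2 - 5*n + 6) = (n - 2)^2*(n - 3)
(4) = (l + 4)*(l + 3)
(5) = (t - 3)*(t^3 + 3*t^2 - 9*t - 27) = (t - 3)^2*(t^2 + 6*t + 9) = (t - 3)^2*(t + 3)*(t + 3)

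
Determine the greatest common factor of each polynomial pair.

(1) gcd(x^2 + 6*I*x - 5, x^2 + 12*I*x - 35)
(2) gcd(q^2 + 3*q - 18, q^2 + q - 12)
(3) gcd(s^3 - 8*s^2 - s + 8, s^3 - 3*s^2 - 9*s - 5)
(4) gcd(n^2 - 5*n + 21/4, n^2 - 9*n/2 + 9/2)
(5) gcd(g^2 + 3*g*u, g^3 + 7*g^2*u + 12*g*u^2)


(1) = x + 5*I
(2) = gcd((q - 3)*(q + 6), (q - 3)*(q + 4)) = q - 3
(3) = s + 1
(4) = n - 3/2
(5) = gcd(g*(g + 3*u), g*(g + 3*u)*(g + 4*u)) = g^2 + 3*g*u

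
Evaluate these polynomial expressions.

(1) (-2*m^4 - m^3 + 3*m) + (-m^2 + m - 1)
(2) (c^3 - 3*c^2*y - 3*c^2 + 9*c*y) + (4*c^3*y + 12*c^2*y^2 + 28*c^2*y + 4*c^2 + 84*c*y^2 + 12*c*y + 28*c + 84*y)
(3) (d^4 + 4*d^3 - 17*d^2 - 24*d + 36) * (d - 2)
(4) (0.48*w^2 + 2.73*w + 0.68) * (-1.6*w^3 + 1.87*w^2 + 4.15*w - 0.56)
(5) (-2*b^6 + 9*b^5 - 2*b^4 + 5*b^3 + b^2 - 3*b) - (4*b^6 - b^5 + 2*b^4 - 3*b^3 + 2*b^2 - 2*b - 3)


(1) = -2*m^4 - m^3 - m^2 + 4*m - 1
(2) = 4*c^3*y + c^3 + 12*c^2*y^2 + 25*c^2*y + c^2 + 84*c*y^2 + 21*c*y + 28*c + 84*y
(3) = d^5 + 2*d^4 - 25*d^3 + 10*d^2 + 84*d - 72
(4) = -0.768*w^5 - 3.4704*w^4 + 6.0091*w^3 + 12.3323*w^2 + 1.2932*w - 0.3808
(5) = -6*b^6 + 10*b^5 - 4*b^4 + 8*b^3 - b^2 - b + 3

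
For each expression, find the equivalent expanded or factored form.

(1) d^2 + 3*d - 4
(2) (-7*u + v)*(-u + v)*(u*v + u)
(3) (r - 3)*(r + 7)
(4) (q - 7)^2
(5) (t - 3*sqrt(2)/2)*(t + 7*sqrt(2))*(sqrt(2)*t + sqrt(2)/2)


(1) = (d - 1)*(d + 4)
(2) = 7*u^3*v + 7*u^3 - 8*u^2*v^2 - 8*u^2*v + u*v^3 + u*v^2
(3) = r^2 + 4*r - 21
(4) = q^2 - 14*q + 49
(5) = sqrt(2)*t^3 + sqrt(2)*t^2/2 + 11*t^2 - 21*sqrt(2)*t + 11*t/2 - 21*sqrt(2)/2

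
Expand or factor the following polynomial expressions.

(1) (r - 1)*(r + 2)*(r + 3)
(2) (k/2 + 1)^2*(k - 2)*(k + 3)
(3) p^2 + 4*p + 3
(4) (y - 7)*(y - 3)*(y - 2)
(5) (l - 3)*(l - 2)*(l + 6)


(1) = r^3 + 4*r^2 + r - 6
(2) = k^4/4 + 5*k^3/4 + k^2/2 - 5*k - 6
(3) = (p + 1)*(p + 3)
(4) = y^3 - 12*y^2 + 41*y - 42
(5) = l^3 + l^2 - 24*l + 36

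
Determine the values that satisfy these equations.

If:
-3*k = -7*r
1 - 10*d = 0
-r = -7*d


Then:
d = 1/10
k = 49/30
r = 7/10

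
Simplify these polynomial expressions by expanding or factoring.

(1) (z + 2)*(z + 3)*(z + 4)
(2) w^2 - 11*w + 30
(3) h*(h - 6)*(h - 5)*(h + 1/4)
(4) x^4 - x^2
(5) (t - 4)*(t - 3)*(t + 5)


(1) = z^3 + 9*z^2 + 26*z + 24
(2) = (w - 6)*(w - 5)
(3) = h^4 - 43*h^3/4 + 109*h^2/4 + 15*h/2
(4) = x^2*(x - 1)*(x + 1)
(5) = t^3 - 2*t^2 - 23*t + 60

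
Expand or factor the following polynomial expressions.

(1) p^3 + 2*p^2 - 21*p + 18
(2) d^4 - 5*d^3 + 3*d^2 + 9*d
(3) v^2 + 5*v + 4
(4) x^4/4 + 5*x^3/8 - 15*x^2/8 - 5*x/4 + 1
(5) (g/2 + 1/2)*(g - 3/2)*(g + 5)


(1) = (p - 3)*(p - 1)*(p + 6)
(2) = d*(d - 3)^2*(d + 1)
(3) = (v + 1)*(v + 4)
(4) = (x/4 + 1)*(x - 2)*(x - 1/2)*(x + 1)
(5) = g^3/2 + 9*g^2/4 - 2*g - 15/4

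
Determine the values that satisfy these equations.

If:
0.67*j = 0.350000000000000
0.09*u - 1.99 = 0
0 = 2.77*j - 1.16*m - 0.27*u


Then:
j = 0.52
m = -3.90
u = 22.11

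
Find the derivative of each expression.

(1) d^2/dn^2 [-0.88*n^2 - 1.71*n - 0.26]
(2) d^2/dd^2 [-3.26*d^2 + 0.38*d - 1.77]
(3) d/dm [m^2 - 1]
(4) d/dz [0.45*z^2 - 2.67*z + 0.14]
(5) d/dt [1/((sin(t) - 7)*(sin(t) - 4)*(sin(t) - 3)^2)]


(1) = -1.76000000000000
(2) = -6.52000000000000
(3) = 2*m
(4) = 0.9*z - 2.67
(5) = (-4*sin(t)^2 + 39*sin(t) - 89)*cos(t)/((sin(t) - 7)^2*(sin(t) - 4)^2*(sin(t) - 3)^3)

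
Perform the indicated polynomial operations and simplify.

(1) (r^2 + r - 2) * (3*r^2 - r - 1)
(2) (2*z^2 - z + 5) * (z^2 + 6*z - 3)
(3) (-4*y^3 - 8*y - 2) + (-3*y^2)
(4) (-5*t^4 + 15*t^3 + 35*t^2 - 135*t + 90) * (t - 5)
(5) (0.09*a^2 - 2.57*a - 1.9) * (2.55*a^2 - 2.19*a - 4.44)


(1) = 3*r^4 + 2*r^3 - 8*r^2 + r + 2
(2) = 2*z^4 + 11*z^3 - 7*z^2 + 33*z - 15
(3) = -4*y^3 - 3*y^2 - 8*y - 2
(4) = -5*t^5 + 40*t^4 - 40*t^3 - 310*t^2 + 765*t - 450
(5) = 0.2295*a^4 - 6.7506*a^3 + 0.3837*a^2 + 15.5718*a + 8.436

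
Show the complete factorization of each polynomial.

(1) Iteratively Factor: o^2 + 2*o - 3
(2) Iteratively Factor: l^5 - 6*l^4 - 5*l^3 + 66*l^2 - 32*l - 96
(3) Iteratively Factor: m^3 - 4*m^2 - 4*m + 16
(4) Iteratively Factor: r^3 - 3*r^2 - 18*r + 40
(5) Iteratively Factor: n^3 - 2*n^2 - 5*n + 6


(1) = (o - 1)*(o + 3)
(2) = (l - 2)*(l^4 - 4*l^3 - 13*l^2 + 40*l + 48) = (l - 4)*(l - 2)*(l^3 - 13*l - 12) = (l - 4)*(l - 2)*(l + 1)*(l^2 - l - 12) = (l - 4)*(l - 2)*(l + 1)*(l + 3)*(l - 4)
(3) = (m - 4)*(m^2 - 4) = (m - 4)*(m - 2)*(m + 2)
(4) = (r + 4)*(r^2 - 7*r + 10) = (r - 2)*(r + 4)*(r - 5)
(5) = (n - 3)*(n^2 + n - 2) = (n - 3)*(n - 1)*(n + 2)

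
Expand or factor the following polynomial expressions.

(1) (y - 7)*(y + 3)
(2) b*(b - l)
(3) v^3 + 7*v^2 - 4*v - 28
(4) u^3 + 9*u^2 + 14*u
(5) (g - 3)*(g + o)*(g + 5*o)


(1) = y^2 - 4*y - 21
(2) = b^2 - b*l
(3) = (v - 2)*(v + 2)*(v + 7)
(4) = u*(u + 2)*(u + 7)
(5) = g^3 + 6*g^2*o - 3*g^2 + 5*g*o^2 - 18*g*o - 15*o^2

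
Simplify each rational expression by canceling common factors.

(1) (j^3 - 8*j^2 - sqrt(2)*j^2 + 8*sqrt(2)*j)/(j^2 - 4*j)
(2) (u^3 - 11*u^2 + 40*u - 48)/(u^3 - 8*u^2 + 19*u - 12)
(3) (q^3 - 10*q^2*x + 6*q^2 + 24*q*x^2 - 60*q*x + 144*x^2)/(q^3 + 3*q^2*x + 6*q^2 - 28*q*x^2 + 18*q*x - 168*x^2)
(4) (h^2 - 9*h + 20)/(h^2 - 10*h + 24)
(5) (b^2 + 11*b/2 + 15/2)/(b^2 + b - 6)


(1) = (j^2 + j*(-8 - sqrt(2)) + 8*sqrt(2))/(j - 4)
(2) = (u - 4)/(u - 1)
(3) = (q - 6*x)/(q + 7*x)
(4) = (h - 5)/(h - 6)
(5) = (2*b + 5)/(2*b - 4)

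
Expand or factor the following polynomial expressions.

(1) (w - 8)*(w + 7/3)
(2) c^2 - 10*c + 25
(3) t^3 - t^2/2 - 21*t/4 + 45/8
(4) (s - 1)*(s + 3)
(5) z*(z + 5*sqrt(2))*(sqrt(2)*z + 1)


(1) = w^2 - 17*w/3 - 56/3
(2) = (c - 5)^2
(3) = (t - 3/2)^2*(t + 5/2)
(4) = s^2 + 2*s - 3
(5) = sqrt(2)*z^3 + 11*z^2 + 5*sqrt(2)*z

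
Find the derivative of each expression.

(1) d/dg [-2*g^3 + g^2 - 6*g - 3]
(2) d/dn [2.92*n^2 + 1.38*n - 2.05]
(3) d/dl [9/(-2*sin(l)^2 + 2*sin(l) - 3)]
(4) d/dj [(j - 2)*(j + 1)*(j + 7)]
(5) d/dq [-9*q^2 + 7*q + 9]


(1) = -6*g^2 + 2*g - 6
(2) = 5.84*n + 1.38
(3) = 18*(sin(2*l) - cos(l))/(-2*sin(l) - cos(2*l) + 4)^2
(4) = 3*j^2 + 12*j - 9
(5) = 7 - 18*q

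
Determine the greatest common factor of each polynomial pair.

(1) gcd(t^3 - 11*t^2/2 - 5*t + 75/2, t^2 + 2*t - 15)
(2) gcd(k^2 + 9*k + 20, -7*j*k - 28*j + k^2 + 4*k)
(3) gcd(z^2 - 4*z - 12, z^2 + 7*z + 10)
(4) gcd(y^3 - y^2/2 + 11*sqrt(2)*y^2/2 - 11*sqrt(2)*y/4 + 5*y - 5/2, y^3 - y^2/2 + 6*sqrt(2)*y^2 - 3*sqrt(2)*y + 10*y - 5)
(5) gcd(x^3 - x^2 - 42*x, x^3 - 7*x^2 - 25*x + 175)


(1) = t - 3
(2) = gcd((k + 4)*(k + 5), (-7*j + k)*(k + 4)) = k + 4
(3) = gcd((z - 6)*(z + 2), (z + 2)*(z + 5)) = z + 2
(4) = y^2 + y*(-1/2 + 5*sqrt(2)) - 5*sqrt(2)/2
(5) = x - 7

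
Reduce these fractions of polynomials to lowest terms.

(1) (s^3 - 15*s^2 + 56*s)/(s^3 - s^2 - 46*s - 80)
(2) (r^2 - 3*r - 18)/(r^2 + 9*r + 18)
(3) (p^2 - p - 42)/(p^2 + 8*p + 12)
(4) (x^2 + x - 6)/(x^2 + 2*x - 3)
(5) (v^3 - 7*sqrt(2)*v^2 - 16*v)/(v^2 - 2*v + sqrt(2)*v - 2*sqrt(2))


(1) = (s^2 - 7*s)/(s^2 + 7*s + 10)
(2) = (r - 6)/(r + 6)
(3) = (p - 7)/(p + 2)
(4) = (x - 2)/(x - 1)
(5) = (v^2 - 8*sqrt(2)*v)/(v - 2)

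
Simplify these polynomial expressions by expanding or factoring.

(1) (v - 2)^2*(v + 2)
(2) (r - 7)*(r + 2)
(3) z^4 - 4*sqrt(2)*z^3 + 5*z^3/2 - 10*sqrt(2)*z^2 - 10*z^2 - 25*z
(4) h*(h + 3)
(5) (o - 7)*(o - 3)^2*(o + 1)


(1) = v^3 - 2*v^2 - 4*v + 8
(2) = r^2 - 5*r - 14
(3) = z*(z + 5/2)*(z - 5*sqrt(2))*(z + sqrt(2))
(4) = h^2 + 3*h
(5) = o^4 - 12*o^3 + 38*o^2 - 12*o - 63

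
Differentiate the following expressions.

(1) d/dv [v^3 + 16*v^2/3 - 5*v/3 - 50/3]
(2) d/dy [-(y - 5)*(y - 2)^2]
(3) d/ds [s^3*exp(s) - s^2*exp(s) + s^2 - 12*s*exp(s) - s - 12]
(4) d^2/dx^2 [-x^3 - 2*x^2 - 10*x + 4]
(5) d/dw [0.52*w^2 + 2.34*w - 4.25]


(1) = 3*v^2 + 32*v/3 - 5/3
(2) = 3*(4 - y)*(y - 2)
(3) = s^3*exp(s) + 2*s^2*exp(s) - 14*s*exp(s) + 2*s - 12*exp(s) - 1
(4) = -6*x - 4
(5) = 1.04*w + 2.34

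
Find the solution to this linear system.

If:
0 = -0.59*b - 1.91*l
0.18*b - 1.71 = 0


Then:
b = 9.50
l = -2.93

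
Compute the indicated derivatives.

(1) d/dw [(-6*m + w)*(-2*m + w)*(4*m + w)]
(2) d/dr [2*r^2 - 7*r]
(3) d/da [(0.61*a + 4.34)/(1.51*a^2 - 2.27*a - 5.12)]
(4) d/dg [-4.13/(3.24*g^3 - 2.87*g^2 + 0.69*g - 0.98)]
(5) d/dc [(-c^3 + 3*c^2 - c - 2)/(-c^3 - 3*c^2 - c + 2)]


(1) = -20*m^2 - 8*m*w + 3*w^2
(2) = 4*r - 7
(3) = (-0.9211*a^2 - 13.1068*a + 6.7286)/(2.2801*a^4 - 6.8554*a^3 - 10.3095*a^2 + 23.2448*a + 26.2144)
(4) = (40.1436*g^2 - 23.7062*g + 2.8497)/(3.24*g^3 - 2.87*g^2 + 0.69*g - 0.98)^2
(5) = 2*(3*c^4 - 9*c^2 - 2)/(c^6 + 6*c^5 + 11*c^4 + 2*c^3 - 11*c^2 - 4*c + 4)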